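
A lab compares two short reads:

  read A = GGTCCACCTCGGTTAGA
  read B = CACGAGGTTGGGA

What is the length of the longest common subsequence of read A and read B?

9

Match C [4,1]; then C [5,3]; then A [6,5]; then G [11,6]; then G [12,7]; then T [13,8]; then T [14,9]; then G [16,12]; then A [17,13] — 9 bases in the same relative order in both. Since dp[17][13] = 9, nothing longer is possible.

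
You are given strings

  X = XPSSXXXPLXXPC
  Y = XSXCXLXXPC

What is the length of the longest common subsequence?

9

Let dp[i][j] be the LCS length of the first i characters of X and the first j characters of Y. dp[i][j] = dp[i-1][j-1]+1 when the i-th and j-th characters match, else max(dp[i-1][j], dp[i][j-1]).
    ·  X  S  X  C  X  L  X  X  P  C
 ·  0  0  0  0  0  0  0  0  0  0  0
 X  0  1  1  1  1  1  1  1  1  1  1
 P  0  1  1  1  1  1  1  1  1  2  2
 S  0  1  2  2  2  2  2  2  2  2  2
 S  0  1  2  2  2  2  2  2  2  2  2
 X  0  1  2  3  3  3  3  3  3  3  3
 X  0  1  2  3  3  4  4  4  4  4  4
 X  0  1  2  3  3  4  4  5  5  5  5
 P  0  1  2  3  3  4  4  5  5  6  6
 L  0  1  2  3  3  4  5  5  5  6  6
 X  0  1  2  3  3  4  5  6  6  6  6
 X  0  1  2  3  3  4  5  6  7  7  7
 P  0  1  2  3  3  4  5  6  7  8  8
 C  0  1  2  3  4  4  5  6  7  8  9
dp[13][10] = 9. One LCS (by backtracking along matches): XSXXLXXPC.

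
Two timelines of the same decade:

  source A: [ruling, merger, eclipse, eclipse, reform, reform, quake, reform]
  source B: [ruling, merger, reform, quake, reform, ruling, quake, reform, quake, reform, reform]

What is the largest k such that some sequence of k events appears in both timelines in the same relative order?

Taking ruling [1,1], then merger [2,2], then reform [5,5], then reform [6,8], then quake [7,9], then reform [8,11] gives a common subsequence of length 6. dp[8][11] = 6 confirms this is the maximum.

6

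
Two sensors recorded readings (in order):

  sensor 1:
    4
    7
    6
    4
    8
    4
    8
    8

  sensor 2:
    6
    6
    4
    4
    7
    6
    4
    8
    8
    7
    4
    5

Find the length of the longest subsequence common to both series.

6

Pick 4 (sensor 1 #1, sensor 2 #4), then 7 (sensor 1 #2, sensor 2 #5), then 6 (sensor 1 #3, sensor 2 #6), then 4 (sensor 1 #4, sensor 2 #7), then 8 (sensor 1 #5, sensor 2 #9), then 4 (sensor 1 #6, sensor 2 #11); all 6 values appear in both, in order. Since dp[8][12] = 6, nothing longer is possible.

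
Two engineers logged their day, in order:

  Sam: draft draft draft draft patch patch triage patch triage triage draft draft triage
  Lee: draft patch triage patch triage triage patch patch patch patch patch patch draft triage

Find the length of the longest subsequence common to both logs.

Taking draft [4,1] → patch [6,2] → triage [7,3] → patch [8,4] → triage [9,5] → triage [10,6] → draft [12,13] → triage [13,14] gives a common subsequence of length 8. dp[13][14] = 8 confirms this is the maximum.

8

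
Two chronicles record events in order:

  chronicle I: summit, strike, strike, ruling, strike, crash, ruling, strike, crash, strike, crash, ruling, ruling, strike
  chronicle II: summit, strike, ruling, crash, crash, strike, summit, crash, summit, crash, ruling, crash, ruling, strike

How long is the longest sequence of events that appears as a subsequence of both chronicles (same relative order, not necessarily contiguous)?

10

Match summit [1,1], then strike [3,2], then ruling [4,3], then crash [6,5], then strike [8,6], then crash [9,8], then crash [11,10], then ruling [12,11], then ruling [13,13], then strike [14,14] — 10 events in the same relative order in both, and the DP table's final entry dp[14][14] is also 10, so no common subsequence is longer.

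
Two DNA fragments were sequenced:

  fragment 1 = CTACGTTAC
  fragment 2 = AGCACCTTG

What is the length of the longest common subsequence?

Taking C [1,3], then A [3,4], then C [4,6], then T [6,7], then T [7,8] gives a common subsequence of length 5. Since dp[9][9] = 5, nothing longer is possible.

5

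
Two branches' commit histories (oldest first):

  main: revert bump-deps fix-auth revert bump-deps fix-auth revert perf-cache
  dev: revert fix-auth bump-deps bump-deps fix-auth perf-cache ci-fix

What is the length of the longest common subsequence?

Pick revert (main #1, dev #1) → bump-deps (main #2, dev #3) → bump-deps (main #5, dev #4) → fix-auth (main #6, dev #5) → perf-cache (main #8, dev #6); all 5 commits appear in both, in order. dp[8][7] = 5 confirms this is the maximum.

5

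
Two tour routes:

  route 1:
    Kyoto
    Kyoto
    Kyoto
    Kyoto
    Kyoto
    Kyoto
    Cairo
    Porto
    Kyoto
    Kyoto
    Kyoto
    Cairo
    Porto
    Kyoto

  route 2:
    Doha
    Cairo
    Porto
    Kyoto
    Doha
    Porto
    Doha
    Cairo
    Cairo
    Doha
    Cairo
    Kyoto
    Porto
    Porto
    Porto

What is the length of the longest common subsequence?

5

Pick Cairo [7,2]; then Porto [8,3]; then Kyoto [9,4]; then Kyoto [10,12]; then Porto [13,15]; all 5 stops appear in both, in order. The LCS DP gives dp[14][15] = 5, so this is optimal.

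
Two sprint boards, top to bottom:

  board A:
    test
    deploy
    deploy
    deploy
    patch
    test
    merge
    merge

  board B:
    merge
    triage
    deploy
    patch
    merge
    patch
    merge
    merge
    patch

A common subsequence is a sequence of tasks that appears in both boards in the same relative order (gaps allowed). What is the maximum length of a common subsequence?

4

Pick deploy [2,3] → patch [5,6] → merge [7,7] → merge [8,8]; all 4 tasks appear in both, in order. dp[8][9] = 4 confirms this is the maximum.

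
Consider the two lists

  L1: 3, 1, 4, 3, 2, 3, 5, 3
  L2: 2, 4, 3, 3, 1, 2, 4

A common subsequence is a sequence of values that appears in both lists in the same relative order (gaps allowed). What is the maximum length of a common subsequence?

3

Match 3 (L1 #1, L2 #4), 1 (L1 #2, L2 #5), 4 (L1 #3, L2 #7) — 3 values in the same relative order in both. dp[8][7] = 3 confirms this is the maximum.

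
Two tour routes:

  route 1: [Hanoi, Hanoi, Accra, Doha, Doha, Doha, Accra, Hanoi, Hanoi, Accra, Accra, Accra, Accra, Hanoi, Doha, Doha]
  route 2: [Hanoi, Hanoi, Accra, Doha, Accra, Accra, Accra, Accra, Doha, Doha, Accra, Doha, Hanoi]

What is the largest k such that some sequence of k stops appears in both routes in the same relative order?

Match Hanoi at route 1[1]=route 2[1] → Hanoi at route 1[2]=route 2[2] → Accra at route 1[3]=route 2[3] → Doha at route 1[6]=route 2[4] → Accra at route 1[7]=route 2[5] → Accra at route 1[10]=route 2[6] → Accra at route 1[11]=route 2[7] → Accra at route 1[12]=route 2[8] → Accra at route 1[13]=route 2[11] → Hanoi at route 1[14]=route 2[13] — 10 stops in the same relative order in both. The LCS DP gives dp[16][13] = 10, so this is optimal.

10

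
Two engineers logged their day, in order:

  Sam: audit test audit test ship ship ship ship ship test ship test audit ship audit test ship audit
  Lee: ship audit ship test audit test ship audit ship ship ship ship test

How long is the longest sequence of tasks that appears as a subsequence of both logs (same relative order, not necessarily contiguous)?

Pick audit at Sam[1]=Lee[2]; then test at Sam[2]=Lee[4]; then audit at Sam[3]=Lee[5]; then test at Sam[4]=Lee[6]; then ship at Sam[5]=Lee[7]; then ship at Sam[8]=Lee[9]; then ship at Sam[9]=Lee[10]; then ship at Sam[11]=Lee[11]; then ship at Sam[14]=Lee[12]; then test at Sam[16]=Lee[13]; all 10 tasks appear in both, in order, and the DP table's final entry dp[18][13] is also 10, so no common subsequence is longer.

10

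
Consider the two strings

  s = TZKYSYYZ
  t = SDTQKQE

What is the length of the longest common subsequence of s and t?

2

Let dp[i][j] be the LCS length of the first i characters of s and the first j characters of t. dp[i][j] = dp[i-1][j-1]+1 when the i-th and j-th characters match, else max(dp[i-1][j], dp[i][j-1]).
    ·  S  D  T  Q  K  Q  E
 ·  0  0  0  0  0  0  0  0
 T  0  0  0  1  1  1  1  1
 Z  0  0  0  1  1  1  1  1
 K  0  0  0  1  1  2  2  2
 Y  0  0  0  1  1  2  2  2
 S  0  1  1  1  1  2  2  2
 Y  0  1  1  1  1  2  2  2
 Y  0  1  1  1  1  2  2  2
 Z  0  1  1  1  1  2  2  2
dp[8][7] = 2. One LCS (by backtracking along matches): TK.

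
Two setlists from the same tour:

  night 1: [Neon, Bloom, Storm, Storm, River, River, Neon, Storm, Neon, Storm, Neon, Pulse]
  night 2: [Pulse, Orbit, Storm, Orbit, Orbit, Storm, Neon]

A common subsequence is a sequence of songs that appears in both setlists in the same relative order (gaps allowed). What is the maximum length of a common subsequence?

3

Taking Storm [3,3], Storm [10,6], Neon [11,7] gives a common subsequence of length 3. dp[12][7] = 3 confirms this is the maximum.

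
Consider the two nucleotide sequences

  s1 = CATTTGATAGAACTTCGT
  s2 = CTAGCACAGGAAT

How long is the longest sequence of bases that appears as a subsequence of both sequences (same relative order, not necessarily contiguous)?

9

Match C (s1 #1, s2 #1); then A (s1 #2, s2 #3); then G (s1 #6, s2 #4); then A (s1 #7, s2 #6); then A (s1 #9, s2 #8); then G (s1 #10, s2 #10); then A (s1 #11, s2 #11); then A (s1 #12, s2 #12); then T (s1 #18, s2 #13) — 9 bases in the same relative order in both, and the DP table's final entry dp[18][13] is also 9, so no common subsequence is longer.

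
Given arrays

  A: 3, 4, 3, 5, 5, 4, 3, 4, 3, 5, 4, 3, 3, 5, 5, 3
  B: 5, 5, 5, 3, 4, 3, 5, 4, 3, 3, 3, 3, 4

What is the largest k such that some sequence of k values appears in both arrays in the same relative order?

10

Match 5 [4,2]; then 5 [5,3]; then 3 [7,4]; then 4 [8,5]; then 3 [9,6]; then 5 [10,7]; then 4 [11,8]; then 3 [12,10]; then 3 [13,11]; then 3 [16,12] — 10 values in the same relative order in both, and the DP table's final entry dp[16][13] is also 10, so no common subsequence is longer.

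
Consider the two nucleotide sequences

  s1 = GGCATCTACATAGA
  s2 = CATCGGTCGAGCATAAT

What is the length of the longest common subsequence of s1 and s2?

Taking C [3,1] → A [4,2] → T [5,3] → C [6,4] → T [7,7] → A [8,10] → C [9,12] → A [10,13] → T [11,14] → A [12,15] → A [14,16] gives a common subsequence of length 11. dp[14][17] = 11 confirms this is the maximum.

11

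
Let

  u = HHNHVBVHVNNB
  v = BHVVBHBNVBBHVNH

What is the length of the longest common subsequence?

8

One common subsequence of length 8: H at u[1]=v[2], then H at u[2]=v[6], then N at u[3]=v[8], then V at u[5]=v[9], then B at u[6]=v[11], then H at u[8]=v[12], then V at u[9]=v[13], then N at u[10]=v[14], and the DP table's final entry dp[12][15] is also 8, so no common subsequence is longer.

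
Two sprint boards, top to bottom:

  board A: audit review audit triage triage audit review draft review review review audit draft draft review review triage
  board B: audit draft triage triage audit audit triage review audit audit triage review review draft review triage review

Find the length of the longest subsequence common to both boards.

10

One common subsequence of length 10: audit at board A[1]=board B[1], triage at board A[4]=board B[3], triage at board A[5]=board B[4], audit at board A[6]=board B[6], review at board A[7]=board B[8], review at board A[10]=board B[12], review at board A[11]=board B[13], draft at board A[14]=board B[14], review at board A[15]=board B[15], review at board A[16]=board B[17]. Since dp[17][17] = 10, nothing longer is possible.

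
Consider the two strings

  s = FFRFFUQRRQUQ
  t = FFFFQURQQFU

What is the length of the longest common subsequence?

Match F [1,1], then F [2,2], then F [4,3], then F [5,4], then U [6,6], then Q [7,8], then Q [10,9], then U [11,11] — 8 characters in the same relative order in both. The LCS DP gives dp[12][11] = 8, so this is optimal.

8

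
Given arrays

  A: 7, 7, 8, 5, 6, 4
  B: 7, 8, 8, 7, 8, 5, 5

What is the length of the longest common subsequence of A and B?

Let dp[i][j] be the LCS length of the first i values of A and the first j values of B. dp[i][j] = dp[i-1][j-1]+1 when the i-th and j-th values match, else max(dp[i-1][j], dp[i][j-1]).
    ·  7  8  8  7  8  5  5
 ·  0  0  0  0  0  0  0  0
 7  0  1  1  1  1  1  1  1
 7  0  1  1  1  2  2  2  2
 8  0  1  2  2  2  3  3  3
 5  0  1  2  2  2  3  4  4
 6  0  1  2  2  2  3  4  4
 4  0  1  2  2  2  3  4  4
dp[6][7] = 4. One LCS (by backtracking along matches): 7, 7, 8, 5.

4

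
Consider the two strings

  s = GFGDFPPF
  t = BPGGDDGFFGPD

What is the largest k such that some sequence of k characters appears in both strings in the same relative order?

5

Match G [1,3], then G [3,4], then D [4,6], then F [5,9], then P [6,11] — 5 characters in the same relative order in both, and the DP table's final entry dp[8][12] is also 5, so no common subsequence is longer.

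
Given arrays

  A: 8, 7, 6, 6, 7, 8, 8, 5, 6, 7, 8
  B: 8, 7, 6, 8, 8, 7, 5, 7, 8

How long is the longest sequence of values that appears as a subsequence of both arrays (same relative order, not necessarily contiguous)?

Taking 8 [1,1] → 7 [2,2] → 6 [4,3] → 8 [6,4] → 8 [7,5] → 5 [8,7] → 7 [10,8] → 8 [11,9] gives a common subsequence of length 8. Since dp[11][9] = 8, nothing longer is possible.

8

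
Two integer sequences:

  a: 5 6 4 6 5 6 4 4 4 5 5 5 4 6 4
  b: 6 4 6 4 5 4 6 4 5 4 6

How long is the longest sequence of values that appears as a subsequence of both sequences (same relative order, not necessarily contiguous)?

9

One common subsequence of length 9: 6 (a #2, b #1); then 4 (a #3, b #2); then 6 (a #4, b #3); then 5 (a #5, b #5); then 6 (a #6, b #7); then 4 (a #9, b #8); then 5 (a #12, b #9); then 4 (a #13, b #10); then 6 (a #14, b #11). The LCS DP gives dp[15][11] = 9, so this is optimal.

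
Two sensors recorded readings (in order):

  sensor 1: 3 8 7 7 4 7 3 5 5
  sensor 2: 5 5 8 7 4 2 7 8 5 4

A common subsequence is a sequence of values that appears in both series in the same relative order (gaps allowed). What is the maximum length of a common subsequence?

5

Match 8 at sensor 1[2]=sensor 2[3], then 7 at sensor 1[4]=sensor 2[4], then 4 at sensor 1[5]=sensor 2[5], then 7 at sensor 1[6]=sensor 2[7], then 5 at sensor 1[8]=sensor 2[9] — 5 values in the same relative order in both. Since dp[9][10] = 5, nothing longer is possible.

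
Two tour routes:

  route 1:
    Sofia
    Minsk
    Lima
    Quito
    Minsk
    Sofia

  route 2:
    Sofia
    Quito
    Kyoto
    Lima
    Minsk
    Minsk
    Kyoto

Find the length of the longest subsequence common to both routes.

Taking Sofia [1,1]; then Minsk [2,5]; then Minsk [5,6] gives a common subsequence of length 3. dp[6][7] = 3 confirms this is the maximum.

3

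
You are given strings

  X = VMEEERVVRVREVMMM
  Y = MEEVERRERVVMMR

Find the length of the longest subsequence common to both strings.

10

Pick M at X[2]=Y[1], E at X[3]=Y[2], E at X[4]=Y[3], E at X[5]=Y[5], R at X[6]=Y[7], R at X[9]=Y[9], V at X[10]=Y[10], V at X[13]=Y[11], M at X[14]=Y[12], M at X[15]=Y[13]; all 10 characters appear in both, in order. The LCS DP gives dp[16][14] = 10, so this is optimal.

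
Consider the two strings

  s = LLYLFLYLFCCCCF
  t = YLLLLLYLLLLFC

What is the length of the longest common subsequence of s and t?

8

Pick L (s #1, t #5), L (s #2, t #6), Y (s #3, t #7), L (s #4, t #9), L (s #6, t #10), L (s #8, t #11), F (s #9, t #12), C (s #13, t #13); all 8 characters appear in both, in order. dp[14][13] = 8 confirms this is the maximum.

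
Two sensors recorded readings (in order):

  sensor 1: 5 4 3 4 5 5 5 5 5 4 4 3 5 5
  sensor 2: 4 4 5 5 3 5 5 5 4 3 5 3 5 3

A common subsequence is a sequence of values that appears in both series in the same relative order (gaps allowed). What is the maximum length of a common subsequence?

One common subsequence of length 11: 4 [2,1], 4 [4,2], 5 [5,3], 5 [6,4], 5 [7,6], 5 [8,7], 5 [9,8], 4 [11,9], 3 [12,10], 5 [13,11], 5 [14,13]. The LCS DP gives dp[14][14] = 11, so this is optimal.

11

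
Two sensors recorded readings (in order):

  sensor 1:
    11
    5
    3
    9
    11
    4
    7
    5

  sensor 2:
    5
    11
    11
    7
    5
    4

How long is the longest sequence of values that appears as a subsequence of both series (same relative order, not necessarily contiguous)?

Let dp[i][j] be the LCS length of the first i values of sensor 1 and the first j values of sensor 2. dp[i][j] = dp[i-1][j-1]+1 when the i-th and j-th values match, else max(dp[i-1][j], dp[i][j-1]).
    ·  5 11 11  7  5  4
 ·  0  0  0  0  0  0  0
11  0  0  1  1  1  1  1
 5  0  1  1  1  1  2  2
 3  0  1  1  1  1  2  2
 9  0  1  1  1  1  2  2
11  0  1  2  2  2  2  2
 4  0  1  2  2  2  2  3
 7  0  1  2  2  3  3  3
 5  0  1  2  2  3  4  4
dp[8][6] = 4. One LCS (by backtracking along matches): 11, 11, 7, 5.

4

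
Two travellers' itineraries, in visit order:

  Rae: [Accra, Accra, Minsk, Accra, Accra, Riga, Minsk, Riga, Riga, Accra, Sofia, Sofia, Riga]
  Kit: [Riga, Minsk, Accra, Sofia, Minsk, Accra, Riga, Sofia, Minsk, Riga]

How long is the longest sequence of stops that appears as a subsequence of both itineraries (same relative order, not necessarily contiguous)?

Pick Accra [1,3] → Minsk [3,5] → Accra [5,6] → Riga [6,7] → Minsk [7,9] → Riga [13,10]; all 6 stops appear in both, in order. dp[13][10] = 6 confirms this is the maximum.

6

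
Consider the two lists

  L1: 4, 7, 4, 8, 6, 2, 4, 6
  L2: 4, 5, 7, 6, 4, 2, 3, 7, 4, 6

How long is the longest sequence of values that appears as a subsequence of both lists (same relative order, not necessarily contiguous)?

6

Match 4 at L1[1]=L2[1], 7 at L1[2]=L2[3], 4 at L1[3]=L2[5], 2 at L1[6]=L2[6], 4 at L1[7]=L2[9], 6 at L1[8]=L2[10] — 6 values in the same relative order in both, and the DP table's final entry dp[8][10] is also 6, so no common subsequence is longer.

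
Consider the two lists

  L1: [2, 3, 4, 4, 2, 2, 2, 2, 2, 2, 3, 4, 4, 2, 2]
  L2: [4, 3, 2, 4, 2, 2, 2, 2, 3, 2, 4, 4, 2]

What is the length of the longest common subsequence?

Match 2 (L1 #1, L2 #3), 4 (L1 #4, L2 #4), 2 (L1 #5, L2 #5), 2 (L1 #6, L2 #6), 2 (L1 #7, L2 #7), 2 (L1 #8, L2 #8), 2 (L1 #10, L2 #10), 4 (L1 #12, L2 #11), 4 (L1 #13, L2 #12), 2 (L1 #15, L2 #13) — 10 values in the same relative order in both, and the DP table's final entry dp[15][13] is also 10, so no common subsequence is longer.

10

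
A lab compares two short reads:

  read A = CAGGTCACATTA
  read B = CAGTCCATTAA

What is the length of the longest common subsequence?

10

Let dp[i][j] be the LCS length of the first i bases of read A and the first j bases of read B. dp[i][j] = dp[i-1][j-1]+1 when the i-th and j-th bases match, else max(dp[i-1][j], dp[i][j-1]).
    ·  C  A  G  T  C  C  A  T  T  A  A
 ·  0  0  0  0  0  0  0  0  0  0  0  0
 C  0  1  1  1  1  1  1  1  1  1  1  1
 A  0  1  2  2  2  2  2  2  2  2  2  2
 G  0  1  2  3  3  3  3  3  3  3  3  3
 G  0  1  2  3  3  3  3  3  3  3  3  3
 T  0  1  2  3  4  4  4  4  4  4  4  4
 C  0  1  2  3  4  5  5  5  5  5  5  5
 A  0  1  2  3  4  5  5  6  6  6  6  6
 C  0  1  2  3  4  5  6  6  6  6  6  6
 A  0  1  2  3  4  5  6  7  7  7  7  7
 T  0  1  2  3  4  5  6  7  8  8  8  8
 T  0  1  2  3  4  5  6  7  8  9  9  9
 A  0  1  2  3  4  5  6  7  8  9 10 10
dp[12][11] = 10. One LCS (by backtracking along matches): CAGTCCATTA.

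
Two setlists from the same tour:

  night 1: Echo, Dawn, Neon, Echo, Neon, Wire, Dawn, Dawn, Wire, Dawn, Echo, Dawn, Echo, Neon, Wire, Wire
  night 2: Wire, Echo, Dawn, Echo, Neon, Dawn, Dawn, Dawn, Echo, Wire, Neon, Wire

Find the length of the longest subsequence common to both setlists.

One common subsequence of length 10: Echo [1,2] → Dawn [2,3] → Echo [4,4] → Neon [5,5] → Dawn [7,6] → Dawn [8,7] → Dawn [10,8] → Echo [11,9] → Neon [14,11] → Wire [16,12]. dp[16][12] = 10 confirms this is the maximum.

10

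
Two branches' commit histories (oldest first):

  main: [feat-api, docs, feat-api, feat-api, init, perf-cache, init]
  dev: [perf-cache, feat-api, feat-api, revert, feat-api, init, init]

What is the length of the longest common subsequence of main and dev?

Taking feat-api (main #1, dev #2) → feat-api (main #3, dev #3) → feat-api (main #4, dev #5) → init (main #5, dev #6) → init (main #7, dev #7) gives a common subsequence of length 5. dp[7][7] = 5 confirms this is the maximum.

5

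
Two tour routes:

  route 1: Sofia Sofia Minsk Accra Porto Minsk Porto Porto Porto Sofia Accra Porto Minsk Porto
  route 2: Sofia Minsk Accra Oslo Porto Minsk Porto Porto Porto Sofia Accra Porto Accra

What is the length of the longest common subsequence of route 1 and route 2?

11

Taking Sofia at route 1[2]=route 2[1], Minsk at route 1[3]=route 2[2], Accra at route 1[4]=route 2[3], Porto at route 1[5]=route 2[5], Minsk at route 1[6]=route 2[6], Porto at route 1[7]=route 2[7], Porto at route 1[8]=route 2[8], Porto at route 1[9]=route 2[9], Sofia at route 1[10]=route 2[10], Accra at route 1[11]=route 2[11], Porto at route 1[12]=route 2[12] gives a common subsequence of length 11. Since dp[14][13] = 11, nothing longer is possible.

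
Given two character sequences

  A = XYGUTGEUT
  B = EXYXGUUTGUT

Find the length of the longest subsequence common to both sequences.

Pick X (A #1, B #2), then Y (A #2, B #3), then G (A #3, B #5), then U (A #4, B #7), then T (A #5, B #8), then G (A #6, B #9), then U (A #8, B #10), then T (A #9, B #11); all 8 characters appear in both, in order. dp[9][11] = 8 confirms this is the maximum.

8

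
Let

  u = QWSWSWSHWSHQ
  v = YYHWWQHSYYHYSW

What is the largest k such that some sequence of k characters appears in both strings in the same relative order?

Taking W [2,4], W [4,5], S [5,8], S [7,13], W [9,14] gives a common subsequence of length 5. dp[12][14] = 5 confirms this is the maximum.

5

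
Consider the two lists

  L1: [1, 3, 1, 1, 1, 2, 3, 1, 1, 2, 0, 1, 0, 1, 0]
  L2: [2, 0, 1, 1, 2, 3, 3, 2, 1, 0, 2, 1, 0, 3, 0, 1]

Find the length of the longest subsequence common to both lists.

9

Taking 1 at L1[4]=L2[3]; then 1 at L1[5]=L2[4]; then 2 at L1[6]=L2[5]; then 3 at L1[7]=L2[7]; then 1 at L1[8]=L2[9]; then 1 at L1[9]=L2[12]; then 0 at L1[11]=L2[13]; then 0 at L1[13]=L2[15]; then 1 at L1[14]=L2[16] gives a common subsequence of length 9, and the DP table's final entry dp[15][16] is also 9, so no common subsequence is longer.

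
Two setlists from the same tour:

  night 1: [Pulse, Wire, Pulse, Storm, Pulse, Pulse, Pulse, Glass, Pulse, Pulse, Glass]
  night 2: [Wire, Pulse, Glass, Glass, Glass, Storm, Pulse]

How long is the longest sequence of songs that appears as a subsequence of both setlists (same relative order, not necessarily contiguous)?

Pick Wire at night 1[2]=night 2[1], then Pulse at night 1[3]=night 2[2], then Storm at night 1[4]=night 2[6], then Pulse at night 1[10]=night 2[7]; all 4 songs appear in both, in order. Since dp[11][7] = 4, nothing longer is possible.

4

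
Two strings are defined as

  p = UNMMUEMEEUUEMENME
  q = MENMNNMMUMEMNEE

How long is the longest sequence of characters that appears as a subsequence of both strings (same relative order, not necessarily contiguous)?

9

Taking N (p #2, q #6), M (p #3, q #7), M (p #4, q #8), U (p #5, q #9), M (p #7, q #10), E (p #12, q #11), M (p #13, q #12), E (p #14, q #14), E (p #17, q #15) gives a common subsequence of length 9. The LCS DP gives dp[17][15] = 9, so this is optimal.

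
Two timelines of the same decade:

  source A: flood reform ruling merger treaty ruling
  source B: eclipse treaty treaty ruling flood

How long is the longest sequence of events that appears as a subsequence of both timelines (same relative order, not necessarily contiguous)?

2

One common subsequence of length 2: treaty at source A[5]=source B[3], ruling at source A[6]=source B[4]. Since dp[6][5] = 2, nothing longer is possible.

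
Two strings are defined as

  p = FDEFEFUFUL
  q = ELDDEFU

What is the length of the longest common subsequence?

Let dp[i][j] be the LCS length of the first i characters of p and the first j characters of q. dp[i][j] = dp[i-1][j-1]+1 when the i-th and j-th characters match, else max(dp[i-1][j], dp[i][j-1]).
    ·  E  L  D  D  E  F  U
 ·  0  0  0  0  0  0  0  0
 F  0  0  0  0  0  0  1  1
 D  0  0  0  1  1  1  1  1
 E  0  1  1  1  1  2  2  2
 F  0  1  1  1  1  2  3  3
 E  0  1  1  1  1  2  3  3
 F  0  1  1  1  1  2  3  3
 U  0  1  1  1  1  2  3  4
 F  0  1  1  1  1  2  3  4
 U  0  1  1  1  1  2  3  4
 L  0  1  2  2  2  2  3  4
dp[10][7] = 4. One LCS (by backtracking along matches): DEFU.

4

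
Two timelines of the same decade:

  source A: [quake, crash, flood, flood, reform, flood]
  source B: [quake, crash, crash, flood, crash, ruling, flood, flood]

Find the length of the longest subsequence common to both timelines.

Taking quake [1,1], then crash [2,3], then flood [3,4], then flood [4,7], then flood [6,8] gives a common subsequence of length 5. dp[6][8] = 5 confirms this is the maximum.

5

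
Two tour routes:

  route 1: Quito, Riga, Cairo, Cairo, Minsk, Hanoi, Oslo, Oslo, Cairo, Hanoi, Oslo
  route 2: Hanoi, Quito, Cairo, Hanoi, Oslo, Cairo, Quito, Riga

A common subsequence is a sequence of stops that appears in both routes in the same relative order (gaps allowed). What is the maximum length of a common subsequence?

5

One common subsequence of length 5: Quito [1,2]; then Cairo [4,3]; then Hanoi [6,4]; then Oslo [8,5]; then Cairo [9,6], and the DP table's final entry dp[11][8] is also 5, so no common subsequence is longer.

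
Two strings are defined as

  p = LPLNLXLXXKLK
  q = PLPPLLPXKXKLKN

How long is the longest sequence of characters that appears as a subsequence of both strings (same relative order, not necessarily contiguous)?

9

Match L (p #1, q #2), then P (p #2, q #4), then L (p #3, q #5), then L (p #5, q #6), then X (p #6, q #8), then X (p #9, q #10), then K (p #10, q #11), then L (p #11, q #12), then K (p #12, q #13) — 9 characters in the same relative order in both. Since dp[12][14] = 9, nothing longer is possible.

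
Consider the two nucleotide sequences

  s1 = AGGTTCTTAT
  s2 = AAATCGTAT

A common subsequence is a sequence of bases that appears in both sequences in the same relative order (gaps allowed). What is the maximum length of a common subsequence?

Pick A at s1[1]=s2[3] → T at s1[5]=s2[4] → C at s1[6]=s2[5] → T at s1[8]=s2[7] → A at s1[9]=s2[8] → T at s1[10]=s2[9]; all 6 bases appear in both, in order. dp[10][9] = 6 confirms this is the maximum.

6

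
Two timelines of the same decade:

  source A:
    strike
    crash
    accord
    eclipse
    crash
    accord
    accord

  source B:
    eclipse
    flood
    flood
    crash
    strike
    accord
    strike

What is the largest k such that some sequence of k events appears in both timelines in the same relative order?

Taking eclipse (source A #4, source B #1) → crash (source A #5, source B #4) → accord (source A #6, source B #6) gives a common subsequence of length 3, and the DP table's final entry dp[7][7] is also 3, so no common subsequence is longer.

3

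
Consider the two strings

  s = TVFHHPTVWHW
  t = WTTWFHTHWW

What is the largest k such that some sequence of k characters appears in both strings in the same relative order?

6

Let dp[i][j] be the LCS length of the first i characters of s and the first j characters of t. dp[i][j] = dp[i-1][j-1]+1 when the i-th and j-th characters match, else max(dp[i-1][j], dp[i][j-1]).
    ·  W  T  T  W  F  H  T  H  W  W
 ·  0  0  0  0  0  0  0  0  0  0  0
 T  0  0  1  1  1  1  1  1  1  1  1
 V  0  0  1  1  1  1  1  1  1  1  1
 F  0  0  1  1  1  2  2  2  2  2  2
 H  0  0  1  1  1  2  3  3  3  3  3
 H  0  0  1  1  1  2  3  3  4  4  4
 P  0  0  1  1  1  2  3  3  4  4  4
 T  0  0  1  2  2  2  3  4  4  4  4
 V  0  0  1  2  2  2  3  4  4  4  4
 W  0  1  1  2  3  3  3  4  4  5  5
 H  0  1  1  2  3  3  4  4  5  5  5
 W  0  1  1  2  3  3  4  4  5  6  6
dp[11][10] = 6. One LCS (by backtracking along matches): TFHHWW.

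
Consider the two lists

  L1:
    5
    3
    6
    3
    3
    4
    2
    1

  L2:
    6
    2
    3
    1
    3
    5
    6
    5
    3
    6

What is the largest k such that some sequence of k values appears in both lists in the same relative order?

Taking 5 (L1 #1, L2 #8) → 3 (L1 #2, L2 #9) → 6 (L1 #3, L2 #10) gives a common subsequence of length 3. Since dp[8][10] = 3, nothing longer is possible.

3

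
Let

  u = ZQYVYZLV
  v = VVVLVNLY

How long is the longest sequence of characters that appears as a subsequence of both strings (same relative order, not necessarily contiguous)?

Match V (u #4, v #3) → L (u #7, v #4) → V (u #8, v #5) — 3 characters in the same relative order in both. The LCS DP gives dp[8][8] = 3, so this is optimal.

3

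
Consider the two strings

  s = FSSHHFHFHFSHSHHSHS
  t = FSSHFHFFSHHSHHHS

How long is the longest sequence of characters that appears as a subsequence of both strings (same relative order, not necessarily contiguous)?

Match F at s[1]=t[1]; then S at s[2]=t[2]; then S at s[3]=t[3]; then H at s[5]=t[4]; then F at s[6]=t[5]; then H at s[7]=t[6]; then F at s[8]=t[7]; then F at s[10]=t[8]; then S at s[11]=t[9]; then H at s[12]=t[11]; then S at s[13]=t[12]; then H at s[14]=t[13]; then H at s[15]=t[14]; then H at s[17]=t[15]; then S at s[18]=t[16] — 15 characters in the same relative order in both, and the DP table's final entry dp[18][16] is also 15, so no common subsequence is longer.

15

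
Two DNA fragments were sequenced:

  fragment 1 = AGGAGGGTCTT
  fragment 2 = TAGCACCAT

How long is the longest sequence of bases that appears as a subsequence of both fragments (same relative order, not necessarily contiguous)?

5

Match A [1,2], G [2,3], A [4,5], C [9,7], T [11,9] — 5 bases in the same relative order in both. Since dp[11][9] = 5, nothing longer is possible.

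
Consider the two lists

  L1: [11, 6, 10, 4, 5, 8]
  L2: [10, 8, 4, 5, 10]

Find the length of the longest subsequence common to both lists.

Taking 10 (L1 #3, L2 #1), 4 (L1 #4, L2 #3), 5 (L1 #5, L2 #4) gives a common subsequence of length 3. dp[6][5] = 3 confirms this is the maximum.

3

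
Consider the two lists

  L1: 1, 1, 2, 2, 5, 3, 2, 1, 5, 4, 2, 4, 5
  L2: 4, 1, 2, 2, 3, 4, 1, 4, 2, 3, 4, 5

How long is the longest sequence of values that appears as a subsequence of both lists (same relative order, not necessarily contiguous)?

9

Pick 1 (L1 #2, L2 #2) → 2 (L1 #3, L2 #3) → 2 (L1 #4, L2 #4) → 3 (L1 #6, L2 #5) → 1 (L1 #8, L2 #7) → 4 (L1 #10, L2 #8) → 2 (L1 #11, L2 #9) → 4 (L1 #12, L2 #11) → 5 (L1 #13, L2 #12); all 9 values appear in both, in order. Since dp[13][12] = 9, nothing longer is possible.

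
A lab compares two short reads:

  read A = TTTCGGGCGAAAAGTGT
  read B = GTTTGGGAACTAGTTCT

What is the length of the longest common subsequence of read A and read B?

12

Match T [1,2]; then T [2,3]; then T [3,4]; then G [6,5]; then G [7,6]; then G [9,7]; then A [10,8]; then A [11,9]; then A [13,12]; then G [14,13]; then T [15,15]; then T [17,17] — 12 bases in the same relative order in both. Since dp[17][17] = 12, nothing longer is possible.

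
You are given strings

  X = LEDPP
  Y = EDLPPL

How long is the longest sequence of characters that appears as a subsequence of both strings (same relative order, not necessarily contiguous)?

Taking E (X #2, Y #1), then D (X #3, Y #2), then P (X #4, Y #4), then P (X #5, Y #5) gives a common subsequence of length 4. Since dp[5][6] = 4, nothing longer is possible.

4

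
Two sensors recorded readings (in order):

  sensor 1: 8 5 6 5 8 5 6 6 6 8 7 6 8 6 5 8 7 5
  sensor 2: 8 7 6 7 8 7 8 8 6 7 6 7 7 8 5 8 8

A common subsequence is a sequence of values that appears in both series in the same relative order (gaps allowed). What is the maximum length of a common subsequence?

9

Pick 8 [1,1]; then 6 [3,3]; then 8 [5,8]; then 6 [7,9]; then 6 [8,11]; then 7 [11,13]; then 8 [13,14]; then 5 [15,15]; then 8 [16,17]; all 9 values appear in both, in order, and the DP table's final entry dp[18][17] is also 9, so no common subsequence is longer.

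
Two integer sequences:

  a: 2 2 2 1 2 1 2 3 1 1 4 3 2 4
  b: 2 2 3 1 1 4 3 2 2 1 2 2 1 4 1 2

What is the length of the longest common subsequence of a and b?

Match 2 [1,2] → 2 [2,8] → 2 [3,9] → 1 [4,10] → 2 [5,11] → 2 [7,12] → 1 [9,13] → 1 [10,15] → 2 [13,16] — 9 values in the same relative order in both. Since dp[14][16] = 9, nothing longer is possible.

9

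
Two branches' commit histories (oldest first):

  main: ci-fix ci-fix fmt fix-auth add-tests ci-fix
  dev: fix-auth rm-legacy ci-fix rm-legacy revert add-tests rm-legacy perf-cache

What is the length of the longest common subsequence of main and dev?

2

Pick ci-fix at main[1]=dev[3], then add-tests at main[5]=dev[6]; all 2 commits appear in both, in order. dp[6][8] = 2 confirms this is the maximum.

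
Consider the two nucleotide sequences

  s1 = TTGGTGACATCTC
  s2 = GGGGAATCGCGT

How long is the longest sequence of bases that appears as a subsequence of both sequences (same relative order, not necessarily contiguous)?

8

One common subsequence of length 8: G [3,2], then G [4,3], then G [6,4], then A [7,5], then A [9,6], then T [10,7], then C [11,10], then T [12,12]. dp[13][12] = 8 confirms this is the maximum.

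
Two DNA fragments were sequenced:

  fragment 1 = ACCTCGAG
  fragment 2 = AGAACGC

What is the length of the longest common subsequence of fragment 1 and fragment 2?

Pick A (fragment 1 #1, fragment 2 #1), then G (fragment 1 #6, fragment 2 #2), then A (fragment 1 #7, fragment 2 #4), then G (fragment 1 #8, fragment 2 #6); all 4 bases appear in both, in order. The LCS DP gives dp[8][7] = 4, so this is optimal.

4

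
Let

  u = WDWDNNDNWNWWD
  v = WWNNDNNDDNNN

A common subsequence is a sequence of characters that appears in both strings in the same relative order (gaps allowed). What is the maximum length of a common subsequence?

One common subsequence of length 8: W [1,1], W [3,2], D [4,5], N [5,6], N [6,7], D [7,9], N [8,11], N [10,12]. dp[13][12] = 8 confirms this is the maximum.

8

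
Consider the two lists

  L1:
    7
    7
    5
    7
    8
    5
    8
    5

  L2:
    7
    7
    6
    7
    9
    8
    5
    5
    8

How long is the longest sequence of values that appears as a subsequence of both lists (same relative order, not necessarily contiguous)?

6

Match 7 at L1[1]=L2[1]; then 7 at L1[2]=L2[2]; then 7 at L1[4]=L2[4]; then 8 at L1[5]=L2[6]; then 5 at L1[6]=L2[8]; then 8 at L1[7]=L2[9] — 6 values in the same relative order in both. The LCS DP gives dp[8][9] = 6, so this is optimal.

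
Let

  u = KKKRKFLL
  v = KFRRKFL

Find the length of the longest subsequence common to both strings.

5

Let dp[i][j] be the LCS length of the first i characters of u and the first j characters of v. dp[i][j] = dp[i-1][j-1]+1 when the i-th and j-th characters match, else max(dp[i-1][j], dp[i][j-1]).
    ·  K  F  R  R  K  F  L
 ·  0  0  0  0  0  0  0  0
 K  0  1  1  1  1  1  1  1
 K  0  1  1  1  1  2  2  2
 K  0  1  1  1  1  2  2  2
 R  0  1  1  2  2  2  2  2
 K  0  1  1  2  2  3  3  3
 F  0  1  2  2  2  3  4  4
 L  0  1  2  2  2  3  4  5
 L  0  1  2  2  2  3  4  5
dp[8][7] = 5. One LCS (by backtracking along matches): KRKFL.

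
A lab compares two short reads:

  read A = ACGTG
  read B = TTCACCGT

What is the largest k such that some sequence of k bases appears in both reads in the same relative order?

Match A [1,4], C [2,6], G [3,7], T [4,8] — 4 bases in the same relative order in both. Since dp[5][8] = 4, nothing longer is possible.

4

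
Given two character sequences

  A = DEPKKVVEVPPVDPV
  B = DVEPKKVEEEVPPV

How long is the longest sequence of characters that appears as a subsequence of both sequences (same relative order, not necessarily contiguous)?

11

Pick D at A[1]=B[1], then E at A[2]=B[3], then P at A[3]=B[4], then K at A[4]=B[5], then K at A[5]=B[6], then V at A[6]=B[7], then E at A[8]=B[10], then V at A[9]=B[11], then P at A[11]=B[12], then P at A[14]=B[13], then V at A[15]=B[14]; all 11 characters appear in both, in order, and the DP table's final entry dp[15][14] is also 11, so no common subsequence is longer.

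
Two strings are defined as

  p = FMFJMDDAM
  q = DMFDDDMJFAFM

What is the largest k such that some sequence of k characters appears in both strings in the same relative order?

Match M (p #2, q #2), then F (p #3, q #3), then D (p #6, q #5), then D (p #7, q #6), then A (p #8, q #10), then M (p #9, q #12) — 6 characters in the same relative order in both. The LCS DP gives dp[9][12] = 6, so this is optimal.

6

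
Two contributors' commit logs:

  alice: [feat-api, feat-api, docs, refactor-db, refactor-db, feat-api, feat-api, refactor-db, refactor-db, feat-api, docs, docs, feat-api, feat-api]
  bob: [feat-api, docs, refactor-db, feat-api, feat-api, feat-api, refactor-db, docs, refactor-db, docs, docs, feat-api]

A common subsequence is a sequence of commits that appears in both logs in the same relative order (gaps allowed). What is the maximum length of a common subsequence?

10

Taking feat-api at alice[2]=bob[1] → docs at alice[3]=bob[2] → refactor-db at alice[4]=bob[3] → feat-api at alice[6]=bob[5] → feat-api at alice[7]=bob[6] → refactor-db at alice[8]=bob[7] → refactor-db at alice[9]=bob[9] → docs at alice[11]=bob[10] → docs at alice[12]=bob[11] → feat-api at alice[14]=bob[12] gives a common subsequence of length 10, and the DP table's final entry dp[14][12] is also 10, so no common subsequence is longer.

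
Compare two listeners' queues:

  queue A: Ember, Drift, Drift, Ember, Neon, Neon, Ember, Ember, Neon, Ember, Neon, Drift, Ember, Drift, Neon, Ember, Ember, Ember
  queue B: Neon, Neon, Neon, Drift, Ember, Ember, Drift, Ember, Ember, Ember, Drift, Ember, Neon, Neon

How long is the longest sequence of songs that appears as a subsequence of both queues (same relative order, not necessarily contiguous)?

Match Neon [5,2], Neon [6,3], Ember [8,5], Ember [10,6], Drift [12,7], Ember [13,8], Ember [16,9], Ember [17,10], Ember [18,12] — 9 songs in the same relative order in both. Since dp[18][14] = 9, nothing longer is possible.

9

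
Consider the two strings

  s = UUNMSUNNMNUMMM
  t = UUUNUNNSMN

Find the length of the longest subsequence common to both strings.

8

One common subsequence of length 8: U [1,2]; then U [2,3]; then N [3,4]; then U [6,5]; then N [7,6]; then N [8,7]; then M [9,9]; then N [10,10]. The LCS DP gives dp[14][10] = 8, so this is optimal.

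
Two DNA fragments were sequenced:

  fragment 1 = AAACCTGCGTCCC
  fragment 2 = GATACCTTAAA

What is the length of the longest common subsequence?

6

Taking A at fragment 1[1]=fragment 2[2], then A at fragment 1[3]=fragment 2[4], then C at fragment 1[4]=fragment 2[5], then C at fragment 1[5]=fragment 2[6], then T at fragment 1[6]=fragment 2[7], then T at fragment 1[10]=fragment 2[8] gives a common subsequence of length 6. The LCS DP gives dp[13][11] = 6, so this is optimal.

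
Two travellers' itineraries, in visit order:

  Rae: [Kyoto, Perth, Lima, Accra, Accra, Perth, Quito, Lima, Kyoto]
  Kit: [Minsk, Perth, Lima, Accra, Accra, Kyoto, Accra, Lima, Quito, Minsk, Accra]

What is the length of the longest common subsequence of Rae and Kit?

5

Taking Perth [2,2]; then Lima [3,3]; then Accra [4,5]; then Accra [5,7]; then Quito [7,9] gives a common subsequence of length 5, and the DP table's final entry dp[9][11] is also 5, so no common subsequence is longer.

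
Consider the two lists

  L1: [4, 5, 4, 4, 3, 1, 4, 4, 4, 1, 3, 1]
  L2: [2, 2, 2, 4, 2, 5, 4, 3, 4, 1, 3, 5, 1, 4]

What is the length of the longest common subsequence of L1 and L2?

8

Match 4 (L1 #1, L2 #4) → 5 (L1 #2, L2 #6) → 4 (L1 #4, L2 #7) → 3 (L1 #5, L2 #8) → 4 (L1 #9, L2 #9) → 1 (L1 #10, L2 #10) → 3 (L1 #11, L2 #11) → 1 (L1 #12, L2 #13) — 8 values in the same relative order in both. dp[12][14] = 8 confirms this is the maximum.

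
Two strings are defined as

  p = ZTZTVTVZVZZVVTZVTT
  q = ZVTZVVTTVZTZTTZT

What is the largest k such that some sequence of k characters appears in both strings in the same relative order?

11

Taking Z at p[1]=q[1], T at p[2]=q[3], Z at p[3]=q[4], T at p[4]=q[7], T at p[6]=q[8], V at p[7]=q[9], Z at p[8]=q[10], Z at p[10]=q[12], T at p[14]=q[14], Z at p[15]=q[15], T at p[18]=q[16] gives a common subsequence of length 11. dp[18][16] = 11 confirms this is the maximum.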